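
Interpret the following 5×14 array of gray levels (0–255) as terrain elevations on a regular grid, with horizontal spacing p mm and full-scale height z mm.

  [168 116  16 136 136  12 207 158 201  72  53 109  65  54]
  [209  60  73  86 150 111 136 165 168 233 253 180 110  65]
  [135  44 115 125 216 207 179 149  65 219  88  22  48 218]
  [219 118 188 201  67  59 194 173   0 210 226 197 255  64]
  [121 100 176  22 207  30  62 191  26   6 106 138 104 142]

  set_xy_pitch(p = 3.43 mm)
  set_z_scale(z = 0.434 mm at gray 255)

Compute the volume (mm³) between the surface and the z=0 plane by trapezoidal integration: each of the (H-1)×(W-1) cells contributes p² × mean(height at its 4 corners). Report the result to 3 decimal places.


height_mm = gray/255 × 0.434; cell vol = 3.43² × mean(4 corners)
unit = 3.43² × 0.434 / (4×255) = 0.00500585 mm³ per gray-sum
row 0: Σ corner-gray over 13 cells = 6508  → 32.5781
row 1: Σ corner-gray over 13 cells = 7031  → 35.1961
row 2: Σ corner-gray over 13 cells = 7366  → 36.8731
row 3: Σ corner-gray over 13 cells = 6658  → 33.3289
Σ rows: total corner-gray = 27563  → 137.9762 mm³

137.976


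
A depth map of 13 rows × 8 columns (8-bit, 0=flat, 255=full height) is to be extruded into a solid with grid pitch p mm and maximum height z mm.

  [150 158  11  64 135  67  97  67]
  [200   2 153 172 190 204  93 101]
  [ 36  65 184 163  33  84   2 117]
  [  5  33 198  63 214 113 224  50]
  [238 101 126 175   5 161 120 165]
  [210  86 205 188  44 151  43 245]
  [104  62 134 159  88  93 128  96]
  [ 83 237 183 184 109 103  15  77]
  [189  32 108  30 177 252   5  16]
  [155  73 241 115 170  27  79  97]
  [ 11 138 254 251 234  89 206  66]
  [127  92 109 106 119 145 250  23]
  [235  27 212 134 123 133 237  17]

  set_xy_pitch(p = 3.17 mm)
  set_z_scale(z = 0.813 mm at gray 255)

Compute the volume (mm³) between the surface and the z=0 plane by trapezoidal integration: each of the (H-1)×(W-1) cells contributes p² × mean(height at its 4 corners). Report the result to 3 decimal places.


height_mm = gray/255 × 0.813; cell vol = 3.17² × mean(4 corners)
unit = 3.17² × 0.813 / (4×255) = 0.00800956 mm³ per gray-sum
row 0: Σ corner-gray over 7 cells = 3210  → 25.7107
row 1: Σ corner-gray over 7 cells = 3144  → 25.1821
row 2: Σ corner-gray over 7 cells = 2960  → 23.7083
row 3: Σ corner-gray over 7 cells = 3524  → 28.2257
row 4: Σ corner-gray over 7 cells = 3668  → 29.3791
row 5: Σ corner-gray over 7 cells = 3417  → 27.3687
row 6: Σ corner-gray over 7 cells = 3350  → 26.8320
row 7: Σ corner-gray over 7 cells = 3235  → 25.9109
row 8: Σ corner-gray over 7 cells = 3075  → 24.6294
row 9: Σ corner-gray over 7 cells = 4083  → 32.7031
row 10: Σ corner-gray over 7 cells = 4213  → 33.7443
row 11: Σ corner-gray over 7 cells = 3776  → 30.2441
Σ rows: total corner-gray = 41655  → 333.6384 mm³

333.638


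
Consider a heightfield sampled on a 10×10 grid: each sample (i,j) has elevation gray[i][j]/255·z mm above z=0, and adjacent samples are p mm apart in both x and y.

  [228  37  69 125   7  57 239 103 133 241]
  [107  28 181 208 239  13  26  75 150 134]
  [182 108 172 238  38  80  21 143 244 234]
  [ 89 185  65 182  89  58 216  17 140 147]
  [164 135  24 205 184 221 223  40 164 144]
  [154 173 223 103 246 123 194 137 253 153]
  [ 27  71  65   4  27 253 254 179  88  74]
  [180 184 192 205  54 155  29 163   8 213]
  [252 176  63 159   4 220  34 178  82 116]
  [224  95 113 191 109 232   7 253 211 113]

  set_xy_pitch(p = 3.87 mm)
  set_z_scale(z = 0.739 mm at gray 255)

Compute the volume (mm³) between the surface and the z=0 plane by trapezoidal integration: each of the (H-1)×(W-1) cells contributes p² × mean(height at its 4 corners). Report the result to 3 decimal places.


height_mm = gray/255 × 0.739; cell vol = 3.87² × mean(4 corners)
unit = 3.87² × 0.739 / (4×255) = 0.0108509 mm³ per gray-sum
row 0: Σ corner-gray over 9 cells = 4090  → 44.3802
row 1: Σ corner-gray over 9 cells = 4585  → 49.7514
row 2: Σ corner-gray over 9 cells = 4644  → 50.3916
row 3: Σ corner-gray over 9 cells = 4840  → 52.5184
row 4: Σ corner-gray over 9 cells = 5911  → 64.1397
row 5: Σ corner-gray over 9 cells = 5194  → 56.3596
row 6: Σ corner-gray over 9 cells = 4356  → 47.2666
row 7: Σ corner-gray over 9 cells = 4573  → 49.6212
row 8: Σ corner-gray over 9 cells = 4959  → 53.8097
Σ rows: total corner-gray = 43152  → 468.2385 mm³

468.239


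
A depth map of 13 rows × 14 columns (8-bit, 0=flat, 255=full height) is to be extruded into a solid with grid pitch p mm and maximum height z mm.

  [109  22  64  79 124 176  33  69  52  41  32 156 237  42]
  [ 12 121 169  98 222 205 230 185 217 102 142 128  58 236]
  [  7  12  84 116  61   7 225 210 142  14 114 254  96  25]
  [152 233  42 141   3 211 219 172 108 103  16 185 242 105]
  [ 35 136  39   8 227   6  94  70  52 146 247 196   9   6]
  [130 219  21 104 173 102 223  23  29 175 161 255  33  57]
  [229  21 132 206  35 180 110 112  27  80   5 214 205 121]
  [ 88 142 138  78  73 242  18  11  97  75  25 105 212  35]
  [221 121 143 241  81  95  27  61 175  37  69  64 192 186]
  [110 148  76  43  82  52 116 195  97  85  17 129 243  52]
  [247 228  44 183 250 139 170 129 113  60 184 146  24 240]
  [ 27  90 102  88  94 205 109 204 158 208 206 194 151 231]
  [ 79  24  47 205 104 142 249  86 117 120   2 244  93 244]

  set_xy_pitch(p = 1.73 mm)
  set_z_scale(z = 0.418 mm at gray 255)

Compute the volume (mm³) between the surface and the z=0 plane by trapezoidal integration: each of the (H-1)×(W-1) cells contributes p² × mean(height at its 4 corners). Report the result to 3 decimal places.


height_mm = gray/255 × 0.418; cell vol = 1.73² × mean(4 corners)
unit = 1.73² × 0.418 / (4×255) = 0.0012265 mm³ per gray-sum
row 0: Σ corner-gray over 13 cells = 6323  → 7.7552
row 1: Σ corner-gray over 13 cells = 6704  → 8.2225
row 2: Σ corner-gray over 13 cells = 6309  → 7.7380
row 3: Σ corner-gray over 13 cells = 6108  → 7.4915
row 4: Σ corner-gray over 13 cells = 5724  → 7.0205
row 5: Σ corner-gray over 13 cells = 6227  → 7.6374
row 6: Σ corner-gray over 13 cells = 5559  → 6.8181
row 7: Σ corner-gray over 13 cells = 5574  → 6.8365
row 8: Σ corner-gray over 13 cells = 5747  → 7.0487
row 9: Σ corner-gray over 13 cells = 6555  → 8.0397
row 10: Σ corner-gray over 13 cells = 7703  → 9.4477
row 11: Σ corner-gray over 13 cells = 7065  → 8.6652
Σ rows: total corner-gray = 75598  → 92.7211 mm³

92.721


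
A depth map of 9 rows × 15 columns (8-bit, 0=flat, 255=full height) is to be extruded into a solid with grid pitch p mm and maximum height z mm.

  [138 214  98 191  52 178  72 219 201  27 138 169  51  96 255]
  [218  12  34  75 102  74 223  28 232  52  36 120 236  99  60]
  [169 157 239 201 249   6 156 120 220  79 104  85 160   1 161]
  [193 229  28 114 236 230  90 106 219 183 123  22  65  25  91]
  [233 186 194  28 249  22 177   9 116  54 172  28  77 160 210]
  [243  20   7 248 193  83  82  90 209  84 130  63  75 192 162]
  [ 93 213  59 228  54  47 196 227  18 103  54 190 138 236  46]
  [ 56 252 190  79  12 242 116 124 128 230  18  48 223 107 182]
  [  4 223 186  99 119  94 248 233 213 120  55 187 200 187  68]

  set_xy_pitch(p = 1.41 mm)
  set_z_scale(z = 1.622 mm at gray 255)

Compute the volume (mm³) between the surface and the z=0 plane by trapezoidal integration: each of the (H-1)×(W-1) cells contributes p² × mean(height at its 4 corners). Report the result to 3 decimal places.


181.592

height_mm = gray/255 × 1.622; cell vol = 1.41² × mean(4 corners)
unit = 1.41² × 1.622 / (4×255) = 0.00316147 mm³ per gray-sum
row 0: Σ corner-gray over 14 cells = 6729  → 21.2735
row 1: Σ corner-gray over 14 cells = 6808  → 21.5233
row 2: Σ corner-gray over 14 cells = 7508  → 23.7363
row 3: Σ corner-gray over 14 cells = 7011  → 22.1651
row 4: Σ corner-gray over 14 cells = 6744  → 21.3209
row 5: Σ corner-gray over 14 cells = 7022  → 22.1998
row 6: Σ corner-gray over 14 cells = 7441  → 23.5245
row 7: Σ corner-gray over 14 cells = 8176  → 25.8482
Σ rows: total corner-gray = 57439  → 181.5916 mm³


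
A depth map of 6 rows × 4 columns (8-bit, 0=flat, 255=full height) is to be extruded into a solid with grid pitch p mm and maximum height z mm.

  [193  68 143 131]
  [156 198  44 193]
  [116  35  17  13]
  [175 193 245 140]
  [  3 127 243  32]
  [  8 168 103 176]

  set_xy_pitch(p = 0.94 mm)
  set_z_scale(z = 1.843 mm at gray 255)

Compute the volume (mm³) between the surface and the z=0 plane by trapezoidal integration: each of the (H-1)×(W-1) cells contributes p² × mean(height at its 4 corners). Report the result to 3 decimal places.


height_mm = gray/255 × 1.843; cell vol = 0.94² × mean(4 corners)
unit = 0.94² × 1.843 / (4×255) = 0.00159654 mm³ per gray-sum
row 0: Σ corner-gray over 3 cells = 1579  → 2.5209
row 1: Σ corner-gray over 3 cells = 1066  → 1.7019
row 2: Σ corner-gray over 3 cells = 1424  → 2.2735
row 3: Σ corner-gray over 3 cells = 1966  → 3.1388
row 4: Σ corner-gray over 3 cells = 1501  → 2.3964
Σ rows: total corner-gray = 7536  → 12.0316 mm³

12.032


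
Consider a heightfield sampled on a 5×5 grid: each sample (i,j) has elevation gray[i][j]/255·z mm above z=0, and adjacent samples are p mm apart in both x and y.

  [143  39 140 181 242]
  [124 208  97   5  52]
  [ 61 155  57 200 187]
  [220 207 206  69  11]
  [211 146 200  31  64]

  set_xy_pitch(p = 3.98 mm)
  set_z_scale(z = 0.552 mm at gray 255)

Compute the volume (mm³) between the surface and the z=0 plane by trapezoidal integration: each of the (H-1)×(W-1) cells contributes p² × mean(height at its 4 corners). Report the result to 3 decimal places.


height_mm = gray/255 × 0.552; cell vol = 3.98² × mean(4 corners)
unit = 3.98² × 0.552 / (4×255) = 0.00857245 mm³ per gray-sum
row 0: Σ corner-gray over 4 cells = 1901  → 16.2962
row 1: Σ corner-gray over 4 cells = 1868  → 16.0133
row 2: Σ corner-gray over 4 cells = 2267  → 19.4337
row 3: Σ corner-gray over 4 cells = 2224  → 19.0651
Σ rows: total corner-gray = 8260  → 70.8085 mm³

70.808


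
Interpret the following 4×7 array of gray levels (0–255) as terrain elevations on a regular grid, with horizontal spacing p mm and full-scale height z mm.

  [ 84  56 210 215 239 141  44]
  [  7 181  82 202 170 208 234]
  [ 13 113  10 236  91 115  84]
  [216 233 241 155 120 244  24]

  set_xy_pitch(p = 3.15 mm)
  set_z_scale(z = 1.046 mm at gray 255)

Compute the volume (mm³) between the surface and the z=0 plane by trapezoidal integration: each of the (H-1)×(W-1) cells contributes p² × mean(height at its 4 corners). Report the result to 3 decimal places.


105.662

height_mm = gray/255 × 1.046; cell vol = 3.15² × mean(4 corners)
unit = 3.15² × 1.046 / (4×255) = 0.0101754 mm³ per gray-sum
row 0: Σ corner-gray over 6 cells = 3777  → 38.4326
row 1: Σ corner-gray over 6 cells = 3154  → 32.0933
row 2: Σ corner-gray over 6 cells = 3453  → 35.1357
Σ rows: total corner-gray = 10384  → 105.6616 mm³


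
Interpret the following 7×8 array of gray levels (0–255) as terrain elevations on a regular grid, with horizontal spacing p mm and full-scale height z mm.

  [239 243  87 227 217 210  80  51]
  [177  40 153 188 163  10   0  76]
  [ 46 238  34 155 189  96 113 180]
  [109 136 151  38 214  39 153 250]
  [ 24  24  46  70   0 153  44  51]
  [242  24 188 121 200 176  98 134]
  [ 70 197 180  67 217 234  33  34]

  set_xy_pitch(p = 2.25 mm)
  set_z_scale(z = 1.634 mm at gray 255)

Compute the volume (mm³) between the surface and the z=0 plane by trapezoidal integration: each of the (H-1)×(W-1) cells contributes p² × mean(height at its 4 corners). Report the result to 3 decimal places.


161.971

height_mm = gray/255 × 1.634; cell vol = 2.25² × mean(4 corners)
unit = 2.25² × 1.634 / (4×255) = 0.00810993 mm³ per gray-sum
row 0: Σ corner-gray over 7 cells = 3779  → 30.6474
row 1: Σ corner-gray over 7 cells = 3237  → 26.2518
row 2: Σ corner-gray over 7 cells = 3697  → 29.9824
row 3: Σ corner-gray over 7 cells = 2570  → 20.8425
row 4: Σ corner-gray over 7 cells = 2739  → 22.2131
row 5: Σ corner-gray over 7 cells = 3950  → 32.0342
Σ rows: total corner-gray = 19972  → 161.9715 mm³


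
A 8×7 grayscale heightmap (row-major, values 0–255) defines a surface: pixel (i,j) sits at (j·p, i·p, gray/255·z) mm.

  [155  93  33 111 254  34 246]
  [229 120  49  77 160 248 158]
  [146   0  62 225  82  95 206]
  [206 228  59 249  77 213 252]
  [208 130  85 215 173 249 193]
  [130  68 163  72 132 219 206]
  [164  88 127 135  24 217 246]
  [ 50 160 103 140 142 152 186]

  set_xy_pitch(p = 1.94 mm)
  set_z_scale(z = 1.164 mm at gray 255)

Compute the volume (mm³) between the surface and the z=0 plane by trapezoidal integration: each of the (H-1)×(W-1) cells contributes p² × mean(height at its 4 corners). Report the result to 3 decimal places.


height_mm = gray/255 × 1.164; cell vol = 1.94² × mean(4 corners)
unit = 1.94² × 1.164 / (4×255) = 0.00429493 mm³ per gray-sum
row 0: Σ corner-gray over 6 cells = 3146  → 13.5119
row 1: Σ corner-gray over 6 cells = 2975  → 12.7774
row 2: Σ corner-gray over 6 cells = 3390  → 14.5598
row 3: Σ corner-gray over 6 cells = 4215  → 18.1031
row 4: Σ corner-gray over 6 cells = 3749  → 16.1017
row 5: Σ corner-gray over 6 cells = 3236  → 13.8984
row 6: Σ corner-gray over 6 cells = 3222  → 13.8383
Σ rows: total corner-gray = 23933  → 102.7906 mm³

102.791


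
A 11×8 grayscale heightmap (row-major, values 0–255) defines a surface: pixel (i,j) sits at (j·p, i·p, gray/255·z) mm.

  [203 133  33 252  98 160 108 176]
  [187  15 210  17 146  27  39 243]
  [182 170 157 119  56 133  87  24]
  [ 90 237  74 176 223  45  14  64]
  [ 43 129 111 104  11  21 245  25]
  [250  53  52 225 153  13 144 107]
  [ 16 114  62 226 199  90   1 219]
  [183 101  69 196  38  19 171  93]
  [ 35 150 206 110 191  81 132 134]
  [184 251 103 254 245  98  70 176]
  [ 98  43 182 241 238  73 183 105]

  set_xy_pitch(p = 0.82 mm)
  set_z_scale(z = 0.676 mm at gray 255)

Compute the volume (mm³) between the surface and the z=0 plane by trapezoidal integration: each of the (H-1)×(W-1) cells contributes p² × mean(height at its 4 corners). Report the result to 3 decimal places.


15.201

height_mm = gray/255 × 0.676; cell vol = 0.82² × mean(4 corners)
unit = 0.82² × 0.676 / (4×255) = 0.00044563 mm³ per gray-sum
row 0: Σ corner-gray over 7 cells = 3285  → 1.4639
row 1: Σ corner-gray over 7 cells = 2988  → 1.3315
row 2: Σ corner-gray over 7 cells = 3342  → 1.4893
row 3: Σ corner-gray over 7 cells = 3002  → 1.3378
row 4: Σ corner-gray over 7 cells = 2947  → 1.3133
row 5: Σ corner-gray over 7 cells = 3256  → 1.4510
row 6: Σ corner-gray over 7 cells = 3083  → 1.3739
row 7: Σ corner-gray over 7 cells = 3373  → 1.5031
row 8: Σ corner-gray over 7 cells = 4311  → 1.9211
row 9: Σ corner-gray over 7 cells = 4525  → 2.0165
Σ rows: total corner-gray = 34112  → 15.2013 mm³


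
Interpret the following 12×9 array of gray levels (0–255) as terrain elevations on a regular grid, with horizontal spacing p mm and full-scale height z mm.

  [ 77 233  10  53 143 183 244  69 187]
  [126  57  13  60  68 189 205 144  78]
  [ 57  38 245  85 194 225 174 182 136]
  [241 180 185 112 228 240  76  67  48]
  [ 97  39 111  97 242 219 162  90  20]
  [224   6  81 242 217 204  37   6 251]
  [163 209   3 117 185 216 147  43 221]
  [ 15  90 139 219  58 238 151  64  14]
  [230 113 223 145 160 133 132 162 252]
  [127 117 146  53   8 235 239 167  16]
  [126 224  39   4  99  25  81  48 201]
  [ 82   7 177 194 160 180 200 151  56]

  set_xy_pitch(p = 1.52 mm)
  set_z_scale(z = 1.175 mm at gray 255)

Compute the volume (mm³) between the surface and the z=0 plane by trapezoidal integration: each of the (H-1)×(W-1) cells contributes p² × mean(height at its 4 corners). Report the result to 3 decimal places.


height_mm = gray/255 × 1.175; cell vol = 1.52² × mean(4 corners)
unit = 1.52² × 1.175 / (4×255) = 0.00266149 mm³ per gray-sum
row 0: Σ corner-gray over 8 cells = 3810  → 10.1403
row 1: Σ corner-gray over 8 cells = 4155  → 11.0585
row 2: Σ corner-gray over 8 cells = 4944  → 13.1584
row 3: Σ corner-gray over 8 cells = 4502  → 11.9820
row 4: Σ corner-gray over 8 cells = 4098  → 10.9068
row 5: Σ corner-gray over 8 cells = 4285  → 11.4045
row 6: Σ corner-gray over 8 cells = 4171  → 11.1011
row 7: Σ corner-gray over 8 cells = 4565  → 12.1497
row 8: Σ corner-gray over 8 cells = 4691  → 12.4851
row 9: Σ corner-gray over 8 cells = 3440  → 9.1555
row 10: Σ corner-gray over 8 cells = 3643  → 9.6958
Σ rows: total corner-gray = 46304  → 123.2376 mm³

123.238


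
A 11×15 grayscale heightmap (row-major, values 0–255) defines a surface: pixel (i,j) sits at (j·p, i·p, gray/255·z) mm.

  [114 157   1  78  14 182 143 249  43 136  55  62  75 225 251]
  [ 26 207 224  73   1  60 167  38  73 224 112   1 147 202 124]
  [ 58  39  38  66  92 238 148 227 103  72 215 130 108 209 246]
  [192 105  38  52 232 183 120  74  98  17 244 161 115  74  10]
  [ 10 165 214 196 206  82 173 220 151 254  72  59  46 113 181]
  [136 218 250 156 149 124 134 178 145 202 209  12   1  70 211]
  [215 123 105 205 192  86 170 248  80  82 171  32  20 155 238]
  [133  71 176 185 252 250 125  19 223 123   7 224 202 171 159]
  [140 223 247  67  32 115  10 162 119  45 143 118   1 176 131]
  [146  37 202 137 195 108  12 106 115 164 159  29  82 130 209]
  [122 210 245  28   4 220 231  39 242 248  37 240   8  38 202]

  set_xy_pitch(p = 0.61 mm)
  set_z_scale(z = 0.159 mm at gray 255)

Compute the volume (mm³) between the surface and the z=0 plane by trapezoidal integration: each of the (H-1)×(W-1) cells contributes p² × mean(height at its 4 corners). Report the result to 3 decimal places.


4.227

height_mm = gray/255 × 0.159; cell vol = 0.61² × mean(4 corners)
unit = 0.61² × 0.159 / (4×255) = 5.80038e-05 mm³ per gray-sum
row 0: Σ corner-gray over 14 cells = 6413  → 0.3720
row 1: Σ corner-gray over 14 cells = 6882  → 0.3992
row 2: Σ corner-gray over 14 cells = 6902  → 0.4003
row 3: Σ corner-gray over 14 cells = 7321  → 0.4246
row 4: Σ corner-gray over 14 cells = 8136  → 0.4719
row 5: Σ corner-gray over 14 cells = 7834  → 0.4544
row 6: Σ corner-gray over 14 cells = 8139  → 0.4721
row 7: Σ corner-gray over 14 cells = 7535  → 0.4371
row 8: Σ corner-gray over 14 cells = 6494  → 0.3767
row 9: Σ corner-gray over 14 cells = 7211  → 0.4183
Σ rows: total corner-gray = 72867  → 4.2266 mm³


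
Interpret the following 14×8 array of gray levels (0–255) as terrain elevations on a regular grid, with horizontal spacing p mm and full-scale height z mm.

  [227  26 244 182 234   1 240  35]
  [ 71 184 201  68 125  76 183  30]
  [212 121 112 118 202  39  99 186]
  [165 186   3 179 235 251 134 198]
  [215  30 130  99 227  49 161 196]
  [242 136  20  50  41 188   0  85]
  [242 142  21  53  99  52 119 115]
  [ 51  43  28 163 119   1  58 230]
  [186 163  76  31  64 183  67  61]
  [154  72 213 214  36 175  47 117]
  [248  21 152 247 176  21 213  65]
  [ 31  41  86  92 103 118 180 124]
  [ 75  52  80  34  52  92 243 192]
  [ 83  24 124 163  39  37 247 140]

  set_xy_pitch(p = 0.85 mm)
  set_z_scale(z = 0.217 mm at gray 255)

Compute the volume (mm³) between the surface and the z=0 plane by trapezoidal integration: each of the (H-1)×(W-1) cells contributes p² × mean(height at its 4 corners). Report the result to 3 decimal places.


height_mm = gray/255 × 0.217; cell vol = 0.85² × mean(4 corners)
unit = 0.85² × 0.217 / (4×255) = 0.000153708 mm³ per gray-sum
row 0: Σ corner-gray over 7 cells = 3891  → 0.5981
row 1: Σ corner-gray over 7 cells = 3555  → 0.5464
row 2: Σ corner-gray over 7 cells = 4119  → 0.6331
row 3: Σ corner-gray over 7 cells = 4142  → 0.6367
row 4: Σ corner-gray over 7 cells = 3000  → 0.4611
row 5: Σ corner-gray over 7 cells = 2526  → 0.3883
row 6: Σ corner-gray over 7 cells = 2434  → 0.3741
row 7: Σ corner-gray over 7 cells = 2520  → 0.3873
row 8: Σ corner-gray over 7 cells = 3200  → 0.4919
row 9: Σ corner-gray over 7 cells = 3758  → 0.5776
row 10: Σ corner-gray over 7 cells = 3368  → 0.5177
row 11: Σ corner-gray over 7 cells = 2768  → 0.4255
row 12: Σ corner-gray over 7 cells = 2864  → 0.4402
Σ rows: total corner-gray = 42145  → 6.4780 mm³

6.478


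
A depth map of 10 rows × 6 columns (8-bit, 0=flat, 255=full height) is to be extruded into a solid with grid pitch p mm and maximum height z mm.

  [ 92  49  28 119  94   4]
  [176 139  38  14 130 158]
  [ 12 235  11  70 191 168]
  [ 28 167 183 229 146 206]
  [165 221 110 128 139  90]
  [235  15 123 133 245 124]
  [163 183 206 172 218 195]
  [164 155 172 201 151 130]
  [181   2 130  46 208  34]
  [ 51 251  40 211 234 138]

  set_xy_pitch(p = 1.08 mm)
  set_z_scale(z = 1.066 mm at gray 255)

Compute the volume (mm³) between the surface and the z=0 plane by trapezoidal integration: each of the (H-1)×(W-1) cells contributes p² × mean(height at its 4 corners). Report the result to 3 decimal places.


30.279

height_mm = gray/255 × 1.066; cell vol = 1.08² × mean(4 corners)
unit = 1.08² × 1.066 / (4×255) = 0.001219 mm³ per gray-sum
row 0: Σ corner-gray over 5 cells = 1652  → 2.0138
row 1: Σ corner-gray over 5 cells = 2170  → 2.6452
row 2: Σ corner-gray over 5 cells = 2878  → 3.5083
row 3: Σ corner-gray over 5 cells = 3135  → 3.8216
row 4: Σ corner-gray over 5 cells = 2842  → 3.4644
row 5: Σ corner-gray over 5 cells = 3307  → 4.0312
row 6: Σ corner-gray over 5 cells = 3568  → 4.3494
row 7: Σ corner-gray over 5 cells = 2639  → 3.2169
row 8: Σ corner-gray over 5 cells = 2648  → 3.2279
Σ rows: total corner-gray = 24839  → 30.2788 mm³


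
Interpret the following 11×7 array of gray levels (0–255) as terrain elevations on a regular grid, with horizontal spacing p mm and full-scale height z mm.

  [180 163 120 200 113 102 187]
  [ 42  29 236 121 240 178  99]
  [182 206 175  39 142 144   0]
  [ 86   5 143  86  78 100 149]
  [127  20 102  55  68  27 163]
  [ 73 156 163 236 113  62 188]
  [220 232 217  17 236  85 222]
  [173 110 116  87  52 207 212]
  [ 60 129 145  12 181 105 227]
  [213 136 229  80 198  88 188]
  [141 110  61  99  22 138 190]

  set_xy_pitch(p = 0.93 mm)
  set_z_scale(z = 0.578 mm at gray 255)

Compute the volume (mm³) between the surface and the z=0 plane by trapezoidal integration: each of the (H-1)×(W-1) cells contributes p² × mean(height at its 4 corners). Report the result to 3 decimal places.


14.971

height_mm = gray/255 × 0.578; cell vol = 0.93² × mean(4 corners)
unit = 0.93² × 0.578 / (4×255) = 0.00049011 mm³ per gray-sum
row 0: Σ corner-gray over 6 cells = 3512  → 1.7213
row 1: Σ corner-gray over 6 cells = 3343  → 1.6384
row 2: Σ corner-gray over 6 cells = 2653  → 1.3003
row 3: Σ corner-gray over 6 cells = 1893  → 0.9278
row 4: Σ corner-gray over 6 cells = 2555  → 1.2522
row 5: Σ corner-gray over 6 cells = 3737  → 1.8315
row 6: Σ corner-gray over 6 cells = 3545  → 1.7374
row 7: Σ corner-gray over 6 cells = 2960  → 1.4507
row 8: Σ corner-gray over 6 cells = 3294  → 1.6144
row 9: Σ corner-gray over 6 cells = 3054  → 1.4968
Σ rows: total corner-gray = 30546  → 14.9709 mm³


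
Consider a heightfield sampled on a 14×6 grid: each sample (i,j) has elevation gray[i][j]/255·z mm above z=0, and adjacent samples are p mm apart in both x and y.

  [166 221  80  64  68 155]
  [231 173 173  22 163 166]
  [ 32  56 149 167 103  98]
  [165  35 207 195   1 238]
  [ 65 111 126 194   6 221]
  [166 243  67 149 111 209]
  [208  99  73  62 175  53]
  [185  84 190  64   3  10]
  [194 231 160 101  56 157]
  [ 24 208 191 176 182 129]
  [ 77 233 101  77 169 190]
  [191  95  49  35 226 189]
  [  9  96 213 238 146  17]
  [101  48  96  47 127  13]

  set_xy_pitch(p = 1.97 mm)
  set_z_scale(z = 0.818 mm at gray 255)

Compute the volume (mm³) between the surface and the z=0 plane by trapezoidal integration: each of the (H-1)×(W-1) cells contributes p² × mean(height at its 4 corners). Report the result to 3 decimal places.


height_mm = gray/255 × 0.818; cell vol = 1.97² × mean(4 corners)
unit = 1.97² × 0.818 / (4×255) = 0.00311233 mm³ per gray-sum
row 0: Σ corner-gray over 5 cells = 2646  → 8.2352
row 1: Σ corner-gray over 5 cells = 2539  → 7.9022
row 2: Σ corner-gray over 5 cells = 2359  → 7.3420
row 3: Σ corner-gray over 5 cells = 2439  → 7.5910
row 4: Σ corner-gray over 5 cells = 2675  → 8.3255
row 5: Σ corner-gray over 5 cells = 2594  → 8.0734
row 6: Σ corner-gray over 5 cells = 1956  → 6.0877
row 7: Σ corner-gray over 5 cells = 2324  → 7.2331
row 8: Σ corner-gray over 5 cells = 3114  → 9.6918
row 9: Σ corner-gray over 5 cells = 3094  → 9.6295
row 10: Σ corner-gray over 5 cells = 2617  → 8.1450
row 11: Σ corner-gray over 5 cells = 2602  → 8.0983
row 12: Σ corner-gray over 5 cells = 2162  → 6.7289
Σ rows: total corner-gray = 33121  → 103.0835 mm³

103.083


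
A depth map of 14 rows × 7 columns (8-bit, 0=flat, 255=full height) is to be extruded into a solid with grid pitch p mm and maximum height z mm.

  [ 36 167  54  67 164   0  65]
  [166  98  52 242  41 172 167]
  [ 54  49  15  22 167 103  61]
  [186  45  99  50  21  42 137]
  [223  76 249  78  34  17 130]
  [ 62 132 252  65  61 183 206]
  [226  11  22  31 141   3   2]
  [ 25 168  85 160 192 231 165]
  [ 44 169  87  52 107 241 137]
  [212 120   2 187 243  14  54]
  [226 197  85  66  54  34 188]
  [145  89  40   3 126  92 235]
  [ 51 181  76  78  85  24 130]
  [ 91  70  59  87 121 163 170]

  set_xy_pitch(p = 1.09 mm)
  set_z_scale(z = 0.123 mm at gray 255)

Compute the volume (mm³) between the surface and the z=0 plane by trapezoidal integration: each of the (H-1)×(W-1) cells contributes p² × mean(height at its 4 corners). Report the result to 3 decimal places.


4.610

height_mm = gray/255 × 0.123; cell vol = 1.09² × mean(4 corners)
unit = 1.09² × 0.123 / (4×255) = 0.000143271 mm³ per gray-sum
row 0: Σ corner-gray over 6 cells = 2548  → 0.3651
row 1: Σ corner-gray over 6 cells = 2370  → 0.3396
row 2: Σ corner-gray over 6 cells = 1664  → 0.2384
row 3: Σ corner-gray over 6 cells = 2098  → 0.3006
row 4: Σ corner-gray over 6 cells = 2915  → 0.4176
row 5: Σ corner-gray over 6 cells = 2298  → 0.3292
row 6: Σ corner-gray over 6 cells = 2506  → 0.3590
row 7: Σ corner-gray over 6 cells = 3355  → 0.4807
row 8: Σ corner-gray over 6 cells = 2891  → 0.4142
row 9: Σ corner-gray over 6 cells = 2684  → 0.3845
row 10: Σ corner-gray over 6 cells = 2366  → 0.3390
row 11: Σ corner-gray over 6 cells = 2149  → 0.3079
row 12: Σ corner-gray over 6 cells = 2330  → 0.3338
Σ rows: total corner-gray = 32174  → 4.6096 mm³


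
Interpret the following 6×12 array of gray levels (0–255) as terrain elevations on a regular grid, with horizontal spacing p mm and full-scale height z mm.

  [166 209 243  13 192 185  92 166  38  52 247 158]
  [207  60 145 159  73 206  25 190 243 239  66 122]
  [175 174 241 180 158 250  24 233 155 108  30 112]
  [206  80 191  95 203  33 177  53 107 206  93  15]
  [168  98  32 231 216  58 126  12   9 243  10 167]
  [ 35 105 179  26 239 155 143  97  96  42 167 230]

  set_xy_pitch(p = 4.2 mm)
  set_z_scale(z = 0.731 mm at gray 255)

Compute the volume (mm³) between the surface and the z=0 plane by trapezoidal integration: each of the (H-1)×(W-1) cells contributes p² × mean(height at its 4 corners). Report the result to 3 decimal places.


369.564

height_mm = gray/255 × 0.731; cell vol = 4.2² × mean(4 corners)
unit = 4.2² × 0.731 / (4×255) = 0.012642 mm³ per gray-sum
row 0: Σ corner-gray over 11 cells = 6339  → 80.1376
row 1: Σ corner-gray over 11 cells = 6534  → 82.6028
row 2: Σ corner-gray over 11 cells = 6090  → 76.9898
row 3: Σ corner-gray over 11 cells = 5102  → 64.4995
row 4: Σ corner-gray over 11 cells = 5168  → 65.3339
Σ rows: total corner-gray = 29233  → 369.5636 mm³


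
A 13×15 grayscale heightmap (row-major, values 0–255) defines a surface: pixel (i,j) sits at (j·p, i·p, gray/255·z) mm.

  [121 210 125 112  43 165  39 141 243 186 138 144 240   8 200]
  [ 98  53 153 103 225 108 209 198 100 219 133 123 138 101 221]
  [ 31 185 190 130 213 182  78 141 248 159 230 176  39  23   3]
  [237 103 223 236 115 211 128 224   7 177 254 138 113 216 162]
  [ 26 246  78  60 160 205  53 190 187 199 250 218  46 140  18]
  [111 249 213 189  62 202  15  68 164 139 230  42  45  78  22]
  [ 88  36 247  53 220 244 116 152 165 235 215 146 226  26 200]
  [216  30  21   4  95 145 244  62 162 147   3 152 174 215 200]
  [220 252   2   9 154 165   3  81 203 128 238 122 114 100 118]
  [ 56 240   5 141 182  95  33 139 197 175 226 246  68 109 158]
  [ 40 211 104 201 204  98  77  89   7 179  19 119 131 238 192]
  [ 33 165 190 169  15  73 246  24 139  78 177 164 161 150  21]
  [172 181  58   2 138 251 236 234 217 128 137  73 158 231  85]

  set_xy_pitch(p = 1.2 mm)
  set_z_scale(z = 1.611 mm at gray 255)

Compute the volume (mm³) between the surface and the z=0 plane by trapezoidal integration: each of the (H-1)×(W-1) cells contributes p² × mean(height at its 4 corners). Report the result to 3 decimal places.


213.052

height_mm = gray/255 × 1.611; cell vol = 1.2² × mean(4 corners)
unit = 1.2² × 1.611 / (4×255) = 0.00227435 mm³ per gray-sum
row 0: Σ corner-gray over 14 cells = 7954  → 18.0902
row 1: Σ corner-gray over 14 cells = 8067  → 18.3472
row 2: Σ corner-gray over 14 cells = 8711  → 19.8119
row 3: Σ corner-gray over 14 cells = 8797  → 20.0075
row 4: Σ corner-gray over 14 cells = 7633  → 17.3601
row 5: Σ corner-gray over 14 cells = 7975  → 18.1380
row 6: Σ corner-gray over 14 cells = 7774  → 17.6808
row 7: Σ corner-gray over 14 cells = 6804  → 15.4747
row 8: Σ corner-gray over 14 cells = 7406  → 16.8439
row 9: Σ corner-gray over 14 cells = 7512  → 17.0849
row 10: Σ corner-gray over 14 cells = 7142  → 16.2434
row 11: Σ corner-gray over 14 cells = 7901  → 17.9697
Σ rows: total corner-gray = 93676  → 213.0523 mm³


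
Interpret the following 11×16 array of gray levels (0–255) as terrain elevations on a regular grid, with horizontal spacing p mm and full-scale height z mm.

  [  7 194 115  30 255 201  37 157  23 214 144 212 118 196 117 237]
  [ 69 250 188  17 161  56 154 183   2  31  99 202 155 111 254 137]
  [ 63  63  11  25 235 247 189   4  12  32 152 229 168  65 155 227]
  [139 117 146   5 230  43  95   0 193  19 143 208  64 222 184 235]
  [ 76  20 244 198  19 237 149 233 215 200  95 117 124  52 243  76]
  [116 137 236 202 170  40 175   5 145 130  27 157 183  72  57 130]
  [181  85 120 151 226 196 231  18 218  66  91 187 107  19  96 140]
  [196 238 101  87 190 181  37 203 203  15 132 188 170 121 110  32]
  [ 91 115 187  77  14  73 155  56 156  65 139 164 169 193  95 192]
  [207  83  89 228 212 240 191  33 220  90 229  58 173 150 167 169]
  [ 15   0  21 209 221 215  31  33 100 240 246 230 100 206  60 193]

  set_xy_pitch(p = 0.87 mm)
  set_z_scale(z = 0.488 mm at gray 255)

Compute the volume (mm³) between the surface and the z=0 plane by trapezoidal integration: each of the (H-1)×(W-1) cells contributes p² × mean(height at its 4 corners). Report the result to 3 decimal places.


28.858

height_mm = gray/255 × 0.488; cell vol = 0.87² × mean(4 corners)
unit = 0.87² × 0.488 / (4×255) = 0.000362125 mm³ per gray-sum
row 0: Σ corner-gray over 15 cells = 8202  → 2.9701
row 1: Σ corner-gray over 15 cells = 7396  → 2.6783
row 2: Σ corner-gray over 15 cells = 7176  → 2.5986
row 3: Σ corner-gray over 15 cells = 8156  → 2.9535
row 4: Σ corner-gray over 15 cells = 8162  → 2.9557
row 5: Σ corner-gray over 15 cells = 7661  → 2.7742
row 6: Σ corner-gray over 15 cells = 8123  → 2.9415
row 7: Σ corner-gray over 15 cells = 7779  → 2.8170
row 8: Σ corner-gray over 15 cells = 8301  → 3.0060
row 9: Σ corner-gray over 15 cells = 8734  → 3.1628
Σ rows: total corner-gray = 79690  → 28.8577 mm³


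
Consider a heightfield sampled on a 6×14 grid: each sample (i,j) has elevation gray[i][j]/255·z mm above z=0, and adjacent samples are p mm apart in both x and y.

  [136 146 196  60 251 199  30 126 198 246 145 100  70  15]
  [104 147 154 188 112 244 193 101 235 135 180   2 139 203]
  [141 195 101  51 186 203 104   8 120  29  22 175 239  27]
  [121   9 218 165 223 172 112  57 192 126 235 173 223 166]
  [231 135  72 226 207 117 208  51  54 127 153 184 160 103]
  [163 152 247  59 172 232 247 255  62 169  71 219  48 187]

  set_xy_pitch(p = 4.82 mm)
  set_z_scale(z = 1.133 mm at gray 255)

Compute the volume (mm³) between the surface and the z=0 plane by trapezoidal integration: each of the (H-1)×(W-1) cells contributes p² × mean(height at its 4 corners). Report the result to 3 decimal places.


968.790

height_mm = gray/255 × 1.133; cell vol = 4.82² × mean(4 corners)
unit = 4.82² × 1.133 / (4×255) = 0.0258062 mm³ per gray-sum
row 0: Σ corner-gray over 13 cells = 7652  → 197.4689
row 1: Σ corner-gray over 13 cells = 7001  → 180.6691
row 2: Σ corner-gray over 13 cells = 7131  → 184.0239
row 3: Σ corner-gray over 13 cells = 7819  → 201.7786
row 4: Σ corner-gray over 13 cells = 7938  → 204.8495
Σ rows: total corner-gray = 37541  → 968.7900 mm³


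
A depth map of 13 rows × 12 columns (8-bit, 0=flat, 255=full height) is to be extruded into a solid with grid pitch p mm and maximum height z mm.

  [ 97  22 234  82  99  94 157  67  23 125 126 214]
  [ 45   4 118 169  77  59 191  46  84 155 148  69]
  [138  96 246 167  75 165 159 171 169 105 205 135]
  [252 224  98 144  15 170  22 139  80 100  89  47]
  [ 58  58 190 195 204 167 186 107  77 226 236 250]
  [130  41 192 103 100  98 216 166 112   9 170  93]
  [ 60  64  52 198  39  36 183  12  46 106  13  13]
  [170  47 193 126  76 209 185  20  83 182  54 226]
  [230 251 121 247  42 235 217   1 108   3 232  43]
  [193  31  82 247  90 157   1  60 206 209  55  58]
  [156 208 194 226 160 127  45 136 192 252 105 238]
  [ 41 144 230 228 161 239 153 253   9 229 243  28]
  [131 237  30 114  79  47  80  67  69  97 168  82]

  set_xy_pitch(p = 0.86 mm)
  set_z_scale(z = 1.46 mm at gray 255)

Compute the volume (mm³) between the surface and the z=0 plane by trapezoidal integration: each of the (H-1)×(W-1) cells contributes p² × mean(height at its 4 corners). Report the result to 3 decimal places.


72.293

height_mm = gray/255 × 1.46; cell vol = 0.86² × mean(4 corners)
unit = 0.86² × 1.46 / (4×255) = 0.00105864 mm³ per gray-sum
row 0: Σ corner-gray over 11 cells = 4585  → 4.8539
row 1: Σ corner-gray over 11 cells = 5605  → 5.9337
row 2: Σ corner-gray over 11 cells = 5850  → 6.1931
row 3: Σ corner-gray over 11 cells = 6061  → 6.4164
row 4: Σ corner-gray over 11 cells = 6237  → 6.6028
row 5: Σ corner-gray over 11 cells = 4208  → 4.4548
row 6: Σ corner-gray over 11 cells = 4317  → 4.5702
row 7: Σ corner-gray over 11 cells = 5933  → 6.2809
row 8: Σ corner-gray over 11 cells = 5714  → 6.0491
row 9: Σ corner-gray over 11 cells = 6211  → 6.5752
row 10: Σ corner-gray over 11 cells = 7531  → 7.9726
row 11: Σ corner-gray over 11 cells = 6036  → 6.3900
Σ rows: total corner-gray = 68288  → 72.2926 mm³


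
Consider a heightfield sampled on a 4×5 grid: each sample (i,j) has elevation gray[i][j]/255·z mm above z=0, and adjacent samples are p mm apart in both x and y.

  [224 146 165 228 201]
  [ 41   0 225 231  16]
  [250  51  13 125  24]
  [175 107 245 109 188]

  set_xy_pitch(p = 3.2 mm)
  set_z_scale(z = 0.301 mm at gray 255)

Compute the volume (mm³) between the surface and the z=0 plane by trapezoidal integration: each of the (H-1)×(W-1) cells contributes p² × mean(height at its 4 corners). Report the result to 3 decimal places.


18.221

height_mm = gray/255 × 0.301; cell vol = 3.2² × mean(4 corners)
unit = 3.2² × 0.301 / (4×255) = 0.0030218 mm³ per gray-sum
row 0: Σ corner-gray over 4 cells = 2472  → 7.4699
row 1: Σ corner-gray over 4 cells = 1621  → 4.8983
row 2: Σ corner-gray over 4 cells = 1937  → 5.8532
Σ rows: total corner-gray = 6030  → 18.2215 mm³


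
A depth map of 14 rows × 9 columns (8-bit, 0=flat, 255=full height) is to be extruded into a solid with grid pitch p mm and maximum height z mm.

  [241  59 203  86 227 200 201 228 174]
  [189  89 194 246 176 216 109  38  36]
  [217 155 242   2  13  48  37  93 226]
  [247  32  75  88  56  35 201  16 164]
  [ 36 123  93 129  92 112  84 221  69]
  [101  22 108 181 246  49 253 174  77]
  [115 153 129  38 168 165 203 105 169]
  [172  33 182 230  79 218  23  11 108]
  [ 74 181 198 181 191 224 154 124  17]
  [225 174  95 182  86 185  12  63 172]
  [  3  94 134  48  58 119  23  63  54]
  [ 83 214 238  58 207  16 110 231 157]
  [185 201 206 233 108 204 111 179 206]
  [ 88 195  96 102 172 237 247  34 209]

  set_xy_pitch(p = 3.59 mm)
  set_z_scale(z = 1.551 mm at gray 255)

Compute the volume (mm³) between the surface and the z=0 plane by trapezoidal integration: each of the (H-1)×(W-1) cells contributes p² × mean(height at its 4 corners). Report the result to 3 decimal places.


1063.164

height_mm = gray/255 × 1.551; cell vol = 3.59² × mean(4 corners)
unit = 3.59² × 1.551 / (4×255) = 0.0195975 mm³ per gray-sum
row 0: Σ corner-gray over 8 cells = 5184  → 101.5934
row 1: Σ corner-gray over 8 cells = 3984  → 78.0764
row 2: Σ corner-gray over 8 cells = 3040  → 59.5764
row 3: Σ corner-gray over 8 cells = 3230  → 63.2999
row 4: Σ corner-gray over 8 cells = 4057  → 79.5070
row 5: Σ corner-gray over 8 cells = 4450  → 87.2088
row 6: Σ corner-gray over 8 cells = 4038  → 79.1347
row 7: Σ corner-gray over 8 cells = 4429  → 86.7973
row 8: Σ corner-gray over 8 cells = 4588  → 89.9133
row 9: Σ corner-gray over 8 cells = 3126  → 61.2618
row 10: Σ corner-gray over 8 cells = 3523  → 69.0420
row 11: Σ corner-gray over 8 cells = 5263  → 103.1416
row 12: Σ corner-gray over 8 cells = 5338  → 104.6114
Σ rows: total corner-gray = 54250  → 1063.1640 mm³


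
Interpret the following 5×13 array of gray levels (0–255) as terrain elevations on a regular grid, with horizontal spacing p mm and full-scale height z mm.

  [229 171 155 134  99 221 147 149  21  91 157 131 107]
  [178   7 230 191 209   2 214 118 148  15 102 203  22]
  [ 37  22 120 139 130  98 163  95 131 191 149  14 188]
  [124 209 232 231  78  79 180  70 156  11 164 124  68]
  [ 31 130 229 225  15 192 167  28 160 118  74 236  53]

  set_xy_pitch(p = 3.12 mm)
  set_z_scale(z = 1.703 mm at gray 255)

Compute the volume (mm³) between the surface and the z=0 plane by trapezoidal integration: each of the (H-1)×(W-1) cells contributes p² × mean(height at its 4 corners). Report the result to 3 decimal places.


height_mm = gray/255 × 1.703; cell vol = 3.12² × mean(4 corners)
unit = 3.12² × 1.703 / (4×255) = 0.0162526 mm³ per gray-sum
row 0: Σ corner-gray over 12 cells = 6366  → 103.4642
row 1: Σ corner-gray over 12 cells = 5807  → 94.3790
row 2: Σ corner-gray over 12 cells = 5989  → 97.3370
row 3: Σ corner-gray over 12 cells = 6492  → 105.5121
Σ rows: total corner-gray = 24654  → 400.6924 mm³

400.692


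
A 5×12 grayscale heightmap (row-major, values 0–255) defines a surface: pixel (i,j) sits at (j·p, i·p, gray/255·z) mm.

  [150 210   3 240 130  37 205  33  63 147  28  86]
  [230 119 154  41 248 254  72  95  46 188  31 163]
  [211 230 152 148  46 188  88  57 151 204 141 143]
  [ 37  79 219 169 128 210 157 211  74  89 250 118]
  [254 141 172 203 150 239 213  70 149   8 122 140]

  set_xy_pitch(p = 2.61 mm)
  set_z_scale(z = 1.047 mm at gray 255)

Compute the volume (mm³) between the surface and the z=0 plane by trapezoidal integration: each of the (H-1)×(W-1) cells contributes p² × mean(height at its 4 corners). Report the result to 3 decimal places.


height_mm = gray/255 × 1.047; cell vol = 2.61² × mean(4 corners)
unit = 2.61² × 1.047 / (4×255) = 0.00699242 mm³ per gray-sum
row 0: Σ corner-gray over 11 cells = 5317  → 37.1787
row 1: Σ corner-gray over 11 cells = 6053  → 42.3251
row 2: Σ corner-gray over 11 cells = 6491  → 45.3878
row 3: Σ corner-gray over 11 cells = 6655  → 46.5346
Σ rows: total corner-gray = 24516  → 171.4262 mm³

171.426
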